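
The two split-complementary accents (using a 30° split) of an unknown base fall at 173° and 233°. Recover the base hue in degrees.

23°

The accents sit 30° either side of the complement, so the complement is their short-arc midpoint on the wheel.
Short-arc midpoint of 173° and 233°: 203°.
Base is 180° from the complement: 203 − 180 = 23°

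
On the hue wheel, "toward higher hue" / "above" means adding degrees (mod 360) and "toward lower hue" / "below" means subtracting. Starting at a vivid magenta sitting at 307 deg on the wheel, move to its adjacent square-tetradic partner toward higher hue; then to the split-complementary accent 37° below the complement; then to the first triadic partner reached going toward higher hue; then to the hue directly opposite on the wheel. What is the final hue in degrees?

120°

square ↑ +90°: 307 + 90 = 397 → 397 − 360 = 37°
split-comp 37° ↓ +143°: 37 + 143 = 180°
triadic ↑ +120°: 180 + 120 = 300°
complement +180°: 300 + 180 = 480 → 480 − 360 = 120°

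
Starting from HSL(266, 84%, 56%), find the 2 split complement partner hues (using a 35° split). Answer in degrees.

Complement of 266°: 266 + 180 = 446 → 446 − 360 = 86°
86 − 35 = 51°
86 + 35 = 121°

51° and 121°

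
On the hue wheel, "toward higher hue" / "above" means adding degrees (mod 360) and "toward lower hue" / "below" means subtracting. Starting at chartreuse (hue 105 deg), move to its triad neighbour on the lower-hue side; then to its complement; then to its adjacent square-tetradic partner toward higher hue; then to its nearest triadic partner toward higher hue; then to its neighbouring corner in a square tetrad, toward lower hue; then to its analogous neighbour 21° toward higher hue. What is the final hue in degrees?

306°

triadic ↓ −120°: 105 − 120 = -15 → -15 + 360 = 345°
complement +180°: 345 + 180 = 525 → 525 − 360 = 165°
square ↑ +90°: 165 + 90 = 255°
triadic ↑ +120°: 255 + 120 = 375 → 375 − 360 = 15°
square ↓ −90°: 15 − 90 = -75 → -75 + 360 = 285°
analog 21° ↑ +21°: 285 + 21 = 306°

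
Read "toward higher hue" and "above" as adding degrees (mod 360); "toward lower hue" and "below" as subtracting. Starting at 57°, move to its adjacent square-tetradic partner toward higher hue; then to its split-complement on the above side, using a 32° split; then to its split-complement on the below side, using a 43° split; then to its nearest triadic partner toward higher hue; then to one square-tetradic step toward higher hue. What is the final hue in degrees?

346°

square ↑ +90°: 57 + 90 = 147°
split-comp 32° ↑ +212°: 147 + 212 = 359°
split-comp 43° ↓ +137°: 359 + 137 = 496 → 496 − 360 = 136°
triadic ↑ +120°: 136 + 120 = 256°
square ↑ +90°: 256 + 90 = 346°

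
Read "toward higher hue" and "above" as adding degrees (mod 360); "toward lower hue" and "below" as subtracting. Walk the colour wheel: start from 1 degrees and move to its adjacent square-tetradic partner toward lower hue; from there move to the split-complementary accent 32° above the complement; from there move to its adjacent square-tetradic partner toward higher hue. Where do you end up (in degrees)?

1 − 90 = -89 → -89 + 360 = 271°   (square ↓)
271 + 212 = 483 → 483 − 360 = 123°   (split-comp 32° ↑)
123 + 90 = 213°   (square ↑)

213°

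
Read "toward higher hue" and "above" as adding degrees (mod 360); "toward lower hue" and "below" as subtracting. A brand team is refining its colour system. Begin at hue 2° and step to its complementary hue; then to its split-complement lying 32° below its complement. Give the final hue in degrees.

2 + 180 = 182°   (complement)
182 + 148 = 330°   (split-comp 32° ↓)

330°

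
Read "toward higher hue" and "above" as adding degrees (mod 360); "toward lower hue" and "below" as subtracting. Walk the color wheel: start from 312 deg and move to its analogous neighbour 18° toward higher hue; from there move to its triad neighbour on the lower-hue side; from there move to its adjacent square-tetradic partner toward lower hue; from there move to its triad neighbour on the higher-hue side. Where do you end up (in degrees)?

312 + 18 = 330°   (analog 18° ↑)
330 − 120 = 210°   (triadic ↓)
210 − 90 = 120°   (square ↓)
120 + 120 = 240°   (triadic ↑)

240°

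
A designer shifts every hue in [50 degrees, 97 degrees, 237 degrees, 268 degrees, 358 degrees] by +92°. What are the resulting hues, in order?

50 + 92 = 142°
97 + 92 = 189°
237 + 92 = 329°
268 + 92 = 360 → 360 − 360 = 0°
358 + 92 = 450 → 450 − 360 = 90°

142°, 189°, 329°, 0°, 90°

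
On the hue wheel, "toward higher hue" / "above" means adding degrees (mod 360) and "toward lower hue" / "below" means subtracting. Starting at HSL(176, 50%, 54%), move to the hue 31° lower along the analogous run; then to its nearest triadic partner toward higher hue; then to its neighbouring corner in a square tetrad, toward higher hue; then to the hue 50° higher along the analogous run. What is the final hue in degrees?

45°

176 − 31 = 145°   (analog 31° ↓)
145 + 120 = 265°   (triadic ↑)
265 + 90 = 355°   (square ↑)
355 + 50 = 405 → 405 − 360 = 45°   (analog 50° ↑)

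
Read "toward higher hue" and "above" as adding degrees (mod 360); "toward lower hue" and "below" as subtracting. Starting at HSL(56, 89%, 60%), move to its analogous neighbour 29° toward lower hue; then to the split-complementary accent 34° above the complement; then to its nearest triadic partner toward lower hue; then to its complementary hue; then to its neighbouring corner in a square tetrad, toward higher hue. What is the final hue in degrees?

56 − 29 = 27°   (analog 29° ↓)
27 + 214 = 241°   (split-comp 34° ↑)
241 − 120 = 121°   (triadic ↓)
121 + 180 = 301°   (complement)
301 + 90 = 391 → 391 − 360 = 31°   (square ↑)

31°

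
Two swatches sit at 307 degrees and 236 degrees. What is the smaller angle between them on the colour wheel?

|307 − 236| = 71.
71 ≤ 180, so the shorter arc is 71°.

71°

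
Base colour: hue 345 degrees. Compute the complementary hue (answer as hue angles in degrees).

165°

The complement sits 180° across the wheel.
345 + 180 = 525 → 525 − 360 = 165°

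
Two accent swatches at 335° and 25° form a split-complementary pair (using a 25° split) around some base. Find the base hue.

The accents sit 25° either side of the complement, so the complement is their short-arc midpoint on the wheel.
Short-arc midpoint of 335° and 25°: 0°.
Base is 180° from the complement: 0 − 180 = -180 → -180 + 360 = 180°

180°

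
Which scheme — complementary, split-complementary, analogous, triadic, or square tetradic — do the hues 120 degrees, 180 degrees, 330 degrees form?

Sort the hues: 120°, 180°, 330°.
Successive gaps around the wheel: 60°, 150°, 150°.
Two 150° gaps and one 60° gap — a base hue opposite a pair of accents 30° either side of its complement — is the split-complementary pattern.

split-complementary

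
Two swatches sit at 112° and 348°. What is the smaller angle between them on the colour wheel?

124°

|112 − 348| = 236.
The shorter arc is 360 − 236 = 124°.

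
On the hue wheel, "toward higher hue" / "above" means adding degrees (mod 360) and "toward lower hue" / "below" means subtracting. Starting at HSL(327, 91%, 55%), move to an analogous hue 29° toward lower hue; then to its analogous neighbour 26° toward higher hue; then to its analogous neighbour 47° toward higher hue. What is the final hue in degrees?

11°

−29° (analog 29° ↓): 327 − 29 = 298°
+26° (analog 26° ↑): 298 + 26 = 324°
+47° (analog 47° ↑): 324 + 47 = 371 → 371 − 360 = 11°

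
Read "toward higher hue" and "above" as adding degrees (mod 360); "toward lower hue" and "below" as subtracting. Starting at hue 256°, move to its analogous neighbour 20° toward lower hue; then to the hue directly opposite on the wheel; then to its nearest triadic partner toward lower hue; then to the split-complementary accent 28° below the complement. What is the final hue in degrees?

88°

analog 20° ↓ −20°: 256 − 20 = 236°
complement +180°: 236 + 180 = 416 → 416 − 360 = 56°
triadic ↓ −120°: 56 − 120 = -64 → -64 + 360 = 296°
split-comp 28° ↓ +152°: 296 + 152 = 448 → 448 − 360 = 88°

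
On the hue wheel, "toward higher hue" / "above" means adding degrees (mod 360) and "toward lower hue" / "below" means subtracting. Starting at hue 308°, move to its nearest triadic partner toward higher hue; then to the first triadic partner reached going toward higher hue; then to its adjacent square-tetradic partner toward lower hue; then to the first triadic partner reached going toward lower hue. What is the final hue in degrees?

+120° (triadic ↑): 308 + 120 = 428 → 428 − 360 = 68°
+120° (triadic ↑): 68 + 120 = 188°
−90° (square ↓): 188 − 90 = 98°
−120° (triadic ↓): 98 − 120 = -22 → -22 + 360 = 338°

338°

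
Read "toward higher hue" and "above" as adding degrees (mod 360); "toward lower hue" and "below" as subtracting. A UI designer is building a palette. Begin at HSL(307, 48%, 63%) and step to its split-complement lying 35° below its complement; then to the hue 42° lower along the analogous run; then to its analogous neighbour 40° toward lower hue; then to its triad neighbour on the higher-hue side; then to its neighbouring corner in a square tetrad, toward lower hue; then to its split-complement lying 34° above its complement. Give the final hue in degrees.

254°

+145° (split-comp 35° ↓): 307 + 145 = 452 → 452 − 360 = 92°
−42° (analog 42° ↓): 92 − 42 = 50°
−40° (analog 40° ↓): 50 − 40 = 10°
+120° (triadic ↑): 10 + 120 = 130°
−90° (square ↓): 130 − 90 = 40°
+214° (split-comp 34° ↑): 40 + 214 = 254°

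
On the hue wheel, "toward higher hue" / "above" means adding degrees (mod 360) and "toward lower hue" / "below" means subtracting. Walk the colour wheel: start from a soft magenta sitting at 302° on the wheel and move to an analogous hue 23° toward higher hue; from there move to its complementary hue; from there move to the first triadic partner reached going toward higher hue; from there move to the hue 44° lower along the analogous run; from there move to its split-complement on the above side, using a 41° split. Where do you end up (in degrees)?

82°

+23° (analog 23° ↑): 302 + 23 = 325°
+180° (complement): 325 + 180 = 505 → 505 − 360 = 145°
+120° (triadic ↑): 145 + 120 = 265°
−44° (analog 44° ↓): 265 − 44 = 221°
+221° (split-comp 41° ↑): 221 + 221 = 442 → 442 − 360 = 82°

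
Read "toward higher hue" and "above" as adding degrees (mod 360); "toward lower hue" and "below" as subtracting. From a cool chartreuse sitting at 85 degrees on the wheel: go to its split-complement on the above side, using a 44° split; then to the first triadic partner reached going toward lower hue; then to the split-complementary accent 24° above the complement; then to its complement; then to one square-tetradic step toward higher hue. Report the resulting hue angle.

+224° (split-comp 44° ↑): 85 + 224 = 309°
−120° (triadic ↓): 309 − 120 = 189°
+204° (split-comp 24° ↑): 189 + 204 = 393 → 393 − 360 = 33°
+180° (complement): 33 + 180 = 213°
+90° (square ↑): 213 + 90 = 303°

303°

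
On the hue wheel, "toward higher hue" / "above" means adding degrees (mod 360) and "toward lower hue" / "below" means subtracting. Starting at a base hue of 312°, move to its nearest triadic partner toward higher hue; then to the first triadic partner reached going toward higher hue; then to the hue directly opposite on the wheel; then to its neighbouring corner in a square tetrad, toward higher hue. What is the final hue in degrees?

102°

triadic ↑ +120°: 312 + 120 = 432 → 432 − 360 = 72°
triadic ↑ +120°: 72 + 120 = 192°
complement +180°: 192 + 180 = 372 → 372 − 360 = 12°
square ↑ +90°: 12 + 90 = 102°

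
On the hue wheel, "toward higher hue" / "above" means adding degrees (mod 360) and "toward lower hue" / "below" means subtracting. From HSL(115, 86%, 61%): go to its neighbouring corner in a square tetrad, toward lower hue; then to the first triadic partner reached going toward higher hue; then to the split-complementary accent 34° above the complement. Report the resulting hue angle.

115 − 90 = 25°   (square ↓)
25 + 120 = 145°   (triadic ↑)
145 + 214 = 359°   (split-comp 34° ↑)

359°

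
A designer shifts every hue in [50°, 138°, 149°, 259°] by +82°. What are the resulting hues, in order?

132°, 220°, 231°, 341°

50 + 82 = 132°
138 + 82 = 220°
149 + 82 = 231°
259 + 82 = 341°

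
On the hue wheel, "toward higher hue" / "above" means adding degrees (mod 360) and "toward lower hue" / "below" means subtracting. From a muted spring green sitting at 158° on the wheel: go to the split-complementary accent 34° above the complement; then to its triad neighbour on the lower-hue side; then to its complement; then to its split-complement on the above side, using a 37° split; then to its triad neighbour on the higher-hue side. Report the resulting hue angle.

49°

+214° (split-comp 34° ↑): 158 + 214 = 372 → 372 − 360 = 12°
−120° (triadic ↓): 12 − 120 = -108 → -108 + 360 = 252°
+180° (complement): 252 + 180 = 432 → 432 − 360 = 72°
+217° (split-comp 37° ↑): 72 + 217 = 289°
+120° (triadic ↑): 289 + 120 = 409 → 409 − 360 = 49°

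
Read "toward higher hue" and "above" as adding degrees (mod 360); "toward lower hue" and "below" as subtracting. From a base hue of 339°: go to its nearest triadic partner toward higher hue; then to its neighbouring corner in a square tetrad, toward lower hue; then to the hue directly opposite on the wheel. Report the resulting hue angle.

189°

339 + 120 = 459 → 459 − 360 = 99°   (triadic ↑)
99 − 90 = 9°   (square ↓)
9 + 180 = 189°   (complement)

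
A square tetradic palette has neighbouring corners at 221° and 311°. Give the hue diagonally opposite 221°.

41°

A square tetradic scheme places four hues 90° apart; opposite corners are 180° apart.
221 + 180 = 401 → 401 − 360 = 41°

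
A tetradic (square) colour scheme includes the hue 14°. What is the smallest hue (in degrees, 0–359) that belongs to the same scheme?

14°

A square tetradic scheme places four hues every 90°.
The full set through 14° is {14°, 104°, 194°, 284°}.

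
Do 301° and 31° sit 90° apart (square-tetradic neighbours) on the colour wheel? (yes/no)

yes

Angular distance: |301 − 31| = 270; shorter arc = 360 − 270 = 90°.
90° apart (square-tetradic neighbours) requires 90°.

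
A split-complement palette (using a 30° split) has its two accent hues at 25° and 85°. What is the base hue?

The accents sit 30° either side of the complement, so the complement is their short-arc midpoint on the wheel.
Short-arc midpoint of 25° and 85°: 55°.
Base is 180° from the complement: 55 − 180 = -125 → -125 + 360 = 235°

235°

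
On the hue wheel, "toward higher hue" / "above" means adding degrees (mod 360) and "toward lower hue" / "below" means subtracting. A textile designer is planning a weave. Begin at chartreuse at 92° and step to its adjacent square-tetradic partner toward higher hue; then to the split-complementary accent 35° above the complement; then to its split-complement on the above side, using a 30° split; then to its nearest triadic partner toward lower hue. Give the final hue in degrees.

92 + 90 = 182°   (square ↑)
182 + 215 = 397 → 397 − 360 = 37°   (split-comp 35° ↑)
37 + 210 = 247°   (split-comp 30° ↑)
247 − 120 = 127°   (triadic ↓)

127°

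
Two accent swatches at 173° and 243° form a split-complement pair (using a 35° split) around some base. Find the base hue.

28°

The accents sit 35° either side of the complement, so the complement is their short-arc midpoint on the wheel.
Short-arc midpoint of 173° and 243°: 208°.
Base is 180° from the complement: 208 − 180 = 28°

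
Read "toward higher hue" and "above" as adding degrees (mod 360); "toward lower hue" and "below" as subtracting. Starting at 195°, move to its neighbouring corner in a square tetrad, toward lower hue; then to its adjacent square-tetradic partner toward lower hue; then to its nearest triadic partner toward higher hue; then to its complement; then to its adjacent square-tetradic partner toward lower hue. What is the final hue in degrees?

225°

−90° (square ↓): 195 − 90 = 105°
−90° (square ↓): 105 − 90 = 15°
+120° (triadic ↑): 15 + 120 = 135°
+180° (complement): 135 + 180 = 315°
−90° (square ↓): 315 − 90 = 225°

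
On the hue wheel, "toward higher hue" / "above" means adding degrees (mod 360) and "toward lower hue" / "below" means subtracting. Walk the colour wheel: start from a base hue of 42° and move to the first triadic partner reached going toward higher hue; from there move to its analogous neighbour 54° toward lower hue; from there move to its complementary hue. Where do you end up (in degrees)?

+120° (triadic ↑): 42 + 120 = 162°
−54° (analog 54° ↓): 162 − 54 = 108°
+180° (complement): 108 + 180 = 288°

288°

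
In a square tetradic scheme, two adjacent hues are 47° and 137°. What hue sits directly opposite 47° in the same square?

A square tetradic scheme places four hues 90° apart; opposite corners are 180° apart.
47 + 180 = 227°

227°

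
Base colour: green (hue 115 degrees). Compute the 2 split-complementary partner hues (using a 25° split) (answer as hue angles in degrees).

Split-complementary hues sit 25° either side of the complement.
Complement of 115 degrees: 115 + 180 = 295°
295 − 25 = 270°
295 + 25 = 320°

270° and 320°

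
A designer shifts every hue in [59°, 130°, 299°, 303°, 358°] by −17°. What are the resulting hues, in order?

59 − 17 = 42°
130 − 17 = 113°
299 − 17 = 282°
303 − 17 = 286°
358 − 17 = 341°

42°, 113°, 282°, 286°, 341°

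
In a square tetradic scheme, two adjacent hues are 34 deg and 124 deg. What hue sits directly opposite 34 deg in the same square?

A square tetradic scheme places four hues 90° apart; opposite corners are 180° apart.
34 + 180 = 214°

214°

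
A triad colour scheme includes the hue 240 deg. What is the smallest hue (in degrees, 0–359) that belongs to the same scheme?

0°

A triad places three hues 120° apart.
The full set through 240° is {0°, 120°, 240°}.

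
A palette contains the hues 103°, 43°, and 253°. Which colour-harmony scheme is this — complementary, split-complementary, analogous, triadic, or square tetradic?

split-complementary

Sort the hues: 43°, 103°, 253°.
Successive gaps around the wheel: 60°, 150°, 150°.
Two 150° gaps and one 60° gap — a base hue opposite a pair of accents 30° either side of its complement — is the split-complementary pattern.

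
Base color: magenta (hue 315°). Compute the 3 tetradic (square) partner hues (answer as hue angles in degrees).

45°, 135°, and 225°

A square tetradic scheme places four hues every 90°.
315 + 90 = 405 → 405 − 360 = 45°
315 + 180 = 495 → 495 − 360 = 135°
315 + 270 = 585 → 585 − 360 = 225°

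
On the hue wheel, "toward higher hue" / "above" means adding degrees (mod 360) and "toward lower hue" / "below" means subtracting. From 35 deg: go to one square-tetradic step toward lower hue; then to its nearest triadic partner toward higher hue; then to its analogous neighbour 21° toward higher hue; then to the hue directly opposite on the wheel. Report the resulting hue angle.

square ↓ −90°: 35 − 90 = -55 → -55 + 360 = 305°
triadic ↑ +120°: 305 + 120 = 425 → 425 − 360 = 65°
analog 21° ↑ +21°: 65 + 21 = 86°
complement +180°: 86 + 180 = 266°

266°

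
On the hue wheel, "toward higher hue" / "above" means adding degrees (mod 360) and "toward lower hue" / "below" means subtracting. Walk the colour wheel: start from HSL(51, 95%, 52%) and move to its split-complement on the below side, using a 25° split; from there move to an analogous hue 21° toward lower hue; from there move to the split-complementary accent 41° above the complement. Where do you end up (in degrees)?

+155° (split-comp 25° ↓): 51 + 155 = 206°
−21° (analog 21° ↓): 206 − 21 = 185°
+221° (split-comp 41° ↑): 185 + 221 = 406 → 406 − 360 = 46°

46°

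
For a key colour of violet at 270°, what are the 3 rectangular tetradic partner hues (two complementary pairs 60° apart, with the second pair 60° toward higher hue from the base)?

A rectangular tetradic uses two complementary pairs 60° apart: offsets 0°, 60°, 180°, 240°.
270 + 60 = 330°
270 + 180 = 450 → 450 − 360 = 90°
270 + 240 = 510 → 510 − 360 = 150°

330°, 90°, 150°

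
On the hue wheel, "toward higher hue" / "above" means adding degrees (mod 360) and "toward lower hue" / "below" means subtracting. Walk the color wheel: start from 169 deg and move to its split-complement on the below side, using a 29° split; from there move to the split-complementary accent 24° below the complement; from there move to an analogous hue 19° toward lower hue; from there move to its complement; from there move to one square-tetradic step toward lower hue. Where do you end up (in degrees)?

187°

split-comp 29° ↓ +151°: 169 + 151 = 320°
split-comp 24° ↓ +156°: 320 + 156 = 476 → 476 − 360 = 116°
analog 19° ↓ −19°: 116 − 19 = 97°
complement +180°: 97 + 180 = 277°
square ↓ −90°: 277 − 90 = 187°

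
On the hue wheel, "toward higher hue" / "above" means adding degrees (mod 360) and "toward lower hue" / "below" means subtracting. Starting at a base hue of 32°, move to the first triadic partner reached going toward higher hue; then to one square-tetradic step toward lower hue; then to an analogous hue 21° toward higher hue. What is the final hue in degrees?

32 + 120 = 152°   (triadic ↑)
152 − 90 = 62°   (square ↓)
62 + 21 = 83°   (analog 21° ↑)

83°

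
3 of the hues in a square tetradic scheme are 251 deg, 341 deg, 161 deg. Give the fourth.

71°

A square tetradic scheme places four hues every 90°.
The full set through 161° is {71°, 161°, 251°, 341°}.
Given {161°, 251°, 341°}, the missing hue is 71°.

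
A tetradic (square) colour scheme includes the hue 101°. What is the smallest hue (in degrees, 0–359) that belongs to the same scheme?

A square tetradic scheme places four hues every 90°.
The full set through 101° is {11°, 101°, 191°, 281°}.

11°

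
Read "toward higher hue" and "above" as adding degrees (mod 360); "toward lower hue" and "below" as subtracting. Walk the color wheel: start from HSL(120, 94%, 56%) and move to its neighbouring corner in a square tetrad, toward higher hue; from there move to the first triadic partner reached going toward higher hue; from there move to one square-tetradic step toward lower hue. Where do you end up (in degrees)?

+90° (square ↑): 120 + 90 = 210°
+120° (triadic ↑): 210 + 120 = 330°
−90° (square ↓): 330 − 90 = 240°

240°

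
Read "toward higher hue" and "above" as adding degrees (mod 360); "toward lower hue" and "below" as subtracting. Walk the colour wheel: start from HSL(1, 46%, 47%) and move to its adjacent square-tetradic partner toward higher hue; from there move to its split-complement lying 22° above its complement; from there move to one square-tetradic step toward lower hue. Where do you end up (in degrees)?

203°

square ↑ +90°: 1 + 90 = 91°
split-comp 22° ↑ +202°: 91 + 202 = 293°
square ↓ −90°: 293 − 90 = 203°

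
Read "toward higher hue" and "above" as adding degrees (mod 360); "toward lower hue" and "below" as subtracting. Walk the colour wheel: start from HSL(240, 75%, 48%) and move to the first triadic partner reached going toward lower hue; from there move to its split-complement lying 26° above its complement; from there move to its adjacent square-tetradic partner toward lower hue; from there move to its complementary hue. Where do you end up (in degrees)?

56°

triadic ↓ −120°: 240 − 120 = 120°
split-comp 26° ↑ +206°: 120 + 206 = 326°
square ↓ −90°: 326 − 90 = 236°
complement +180°: 236 + 180 = 416 → 416 − 360 = 56°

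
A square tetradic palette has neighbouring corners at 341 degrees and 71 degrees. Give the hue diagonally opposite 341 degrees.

161°

A square tetradic scheme places four hues 90° apart; opposite corners are 180° apart.
341 + 180 = 521 → 521 − 360 = 161°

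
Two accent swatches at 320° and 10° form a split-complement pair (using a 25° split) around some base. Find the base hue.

165°

The accents sit 25° either side of the complement, so the complement is their short-arc midpoint on the wheel.
Short-arc midpoint of 320° and 10°: 345°.
Base is 180° from the complement: 345 − 180 = 165°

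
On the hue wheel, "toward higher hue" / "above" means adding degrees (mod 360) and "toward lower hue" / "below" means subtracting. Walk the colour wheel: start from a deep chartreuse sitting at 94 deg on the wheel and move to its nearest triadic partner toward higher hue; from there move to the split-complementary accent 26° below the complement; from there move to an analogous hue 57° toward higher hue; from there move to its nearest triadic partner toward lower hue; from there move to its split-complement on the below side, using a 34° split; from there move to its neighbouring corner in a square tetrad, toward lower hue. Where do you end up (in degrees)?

triadic ↑ +120°: 94 + 120 = 214°
split-comp 26° ↓ +154°: 214 + 154 = 368 → 368 − 360 = 8°
analog 57° ↑ +57°: 8 + 57 = 65°
triadic ↓ −120°: 65 − 120 = -55 → -55 + 360 = 305°
split-comp 34° ↓ +146°: 305 + 146 = 451 → 451 − 360 = 91°
square ↓ −90°: 91 − 90 = 1°

1°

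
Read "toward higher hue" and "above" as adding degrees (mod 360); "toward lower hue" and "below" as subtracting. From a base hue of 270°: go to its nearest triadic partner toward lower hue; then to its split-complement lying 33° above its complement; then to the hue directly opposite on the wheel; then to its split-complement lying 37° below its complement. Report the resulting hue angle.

−120° (triadic ↓): 270 − 120 = 150°
+213° (split-comp 33° ↑): 150 + 213 = 363 → 363 − 360 = 3°
+180° (complement): 3 + 180 = 183°
+143° (split-comp 37° ↓): 183 + 143 = 326°

326°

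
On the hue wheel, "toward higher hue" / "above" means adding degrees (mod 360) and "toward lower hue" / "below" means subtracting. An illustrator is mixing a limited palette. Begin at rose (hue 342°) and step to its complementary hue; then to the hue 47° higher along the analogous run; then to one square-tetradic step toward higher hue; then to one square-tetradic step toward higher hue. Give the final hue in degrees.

complement +180°: 342 + 180 = 522 → 522 − 360 = 162°
analog 47° ↑ +47°: 162 + 47 = 209°
square ↑ +90°: 209 + 90 = 299°
square ↑ +90°: 299 + 90 = 389 → 389 − 360 = 29°

29°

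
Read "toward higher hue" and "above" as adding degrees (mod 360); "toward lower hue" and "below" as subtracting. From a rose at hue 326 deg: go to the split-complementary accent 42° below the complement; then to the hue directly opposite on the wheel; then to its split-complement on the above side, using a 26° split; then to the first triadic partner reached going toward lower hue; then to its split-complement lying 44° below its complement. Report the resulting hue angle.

326 + 138 = 464 → 464 − 360 = 104°   (split-comp 42° ↓)
104 + 180 = 284°   (complement)
284 + 206 = 490 → 490 − 360 = 130°   (split-comp 26° ↑)
130 − 120 = 10°   (triadic ↓)
10 + 136 = 146°   (split-comp 44° ↓)

146°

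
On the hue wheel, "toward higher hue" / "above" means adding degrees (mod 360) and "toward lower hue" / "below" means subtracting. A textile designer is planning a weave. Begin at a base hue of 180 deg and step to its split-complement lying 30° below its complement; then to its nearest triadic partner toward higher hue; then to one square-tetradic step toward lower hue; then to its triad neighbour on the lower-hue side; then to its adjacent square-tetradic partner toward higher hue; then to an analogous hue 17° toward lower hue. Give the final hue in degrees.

180 + 150 = 330°   (split-comp 30° ↓)
330 + 120 = 450 → 450 − 360 = 90°   (triadic ↑)
90 − 90 = 0°   (square ↓)
0 − 120 = -120 → -120 + 360 = 240°   (triadic ↓)
240 + 90 = 330°   (square ↑)
330 − 17 = 313°   (analog 17° ↓)

313°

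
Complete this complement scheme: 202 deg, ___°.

22°

The complement sits 180° across the wheel.
The full set through 202° is {22°, 202°}.
Given {202°}, the missing hue is 22°.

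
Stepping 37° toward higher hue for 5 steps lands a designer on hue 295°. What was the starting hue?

110°

5 steps of 37° (toward higher hue) give a net shift of +185°.
Start = end − shift: 295 − 185 = 110°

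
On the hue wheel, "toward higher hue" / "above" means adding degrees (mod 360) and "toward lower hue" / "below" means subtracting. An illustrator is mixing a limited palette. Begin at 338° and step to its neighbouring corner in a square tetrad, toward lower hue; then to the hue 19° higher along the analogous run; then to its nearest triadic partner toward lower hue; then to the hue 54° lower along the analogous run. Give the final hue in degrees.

−90° (square ↓): 338 − 90 = 248°
+19° (analog 19° ↑): 248 + 19 = 267°
−120° (triadic ↓): 267 − 120 = 147°
−54° (analog 54° ↓): 147 − 54 = 93°

93°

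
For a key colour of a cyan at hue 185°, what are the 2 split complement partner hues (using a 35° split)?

Split-complementary hues sit 35° either side of the complement.
Complement of 185°: 185 + 180 = 365 → 365 − 360 = 5°
5 − 35 = -30 → -30 + 360 = 330°
5 + 35 = 40°

330° and 40°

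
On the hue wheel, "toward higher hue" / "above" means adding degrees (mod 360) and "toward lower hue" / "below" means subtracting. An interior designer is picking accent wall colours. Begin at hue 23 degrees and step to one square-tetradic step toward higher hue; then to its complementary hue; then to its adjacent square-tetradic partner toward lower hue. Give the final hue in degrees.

203°

square ↑ +90°: 23 + 90 = 113°
complement +180°: 113 + 180 = 293°
square ↓ −90°: 293 − 90 = 203°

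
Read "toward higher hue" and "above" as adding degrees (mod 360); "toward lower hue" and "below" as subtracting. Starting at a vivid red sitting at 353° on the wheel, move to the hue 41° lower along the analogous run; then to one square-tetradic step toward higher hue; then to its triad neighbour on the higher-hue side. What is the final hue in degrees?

162°

353 − 41 = 312°   (analog 41° ↓)
312 + 90 = 402 → 402 − 360 = 42°   (square ↑)
42 + 120 = 162°   (triadic ↑)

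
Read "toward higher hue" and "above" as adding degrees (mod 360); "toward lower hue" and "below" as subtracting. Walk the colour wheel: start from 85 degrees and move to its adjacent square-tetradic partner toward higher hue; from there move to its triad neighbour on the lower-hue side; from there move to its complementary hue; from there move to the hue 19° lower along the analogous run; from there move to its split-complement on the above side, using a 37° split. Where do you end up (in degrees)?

square ↑ +90°: 85 + 90 = 175°
triadic ↓ −120°: 175 − 120 = 55°
complement +180°: 55 + 180 = 235°
analog 19° ↓ −19°: 235 − 19 = 216°
split-comp 37° ↑ +217°: 216 + 217 = 433 → 433 − 360 = 73°

73°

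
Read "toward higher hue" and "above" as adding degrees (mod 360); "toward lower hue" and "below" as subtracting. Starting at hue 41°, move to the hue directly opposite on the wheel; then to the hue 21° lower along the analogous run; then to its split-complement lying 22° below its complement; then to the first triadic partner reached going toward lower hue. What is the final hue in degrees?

+180° (complement): 41 + 180 = 221°
−21° (analog 21° ↓): 221 − 21 = 200°
+158° (split-comp 22° ↓): 200 + 158 = 358°
−120° (triadic ↓): 358 − 120 = 238°

238°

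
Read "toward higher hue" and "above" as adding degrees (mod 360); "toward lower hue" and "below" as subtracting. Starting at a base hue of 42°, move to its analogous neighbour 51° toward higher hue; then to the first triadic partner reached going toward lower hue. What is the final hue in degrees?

42 + 51 = 93°   (analog 51° ↑)
93 − 120 = -27 → -27 + 360 = 333°   (triadic ↓)

333°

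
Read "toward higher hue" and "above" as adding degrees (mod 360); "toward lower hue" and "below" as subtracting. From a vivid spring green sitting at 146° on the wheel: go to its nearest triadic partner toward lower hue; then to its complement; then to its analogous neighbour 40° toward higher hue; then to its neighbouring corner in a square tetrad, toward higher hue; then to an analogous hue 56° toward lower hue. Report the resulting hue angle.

146 − 120 = 26°   (triadic ↓)
26 + 180 = 206°   (complement)
206 + 40 = 246°   (analog 40° ↑)
246 + 90 = 336°   (square ↑)
336 − 56 = 280°   (analog 56° ↓)

280°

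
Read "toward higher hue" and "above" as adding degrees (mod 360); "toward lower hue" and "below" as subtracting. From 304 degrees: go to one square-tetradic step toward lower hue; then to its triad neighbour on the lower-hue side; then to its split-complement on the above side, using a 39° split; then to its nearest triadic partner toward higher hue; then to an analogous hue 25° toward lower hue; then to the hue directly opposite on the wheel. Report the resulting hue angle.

228°

square ↓ −90°: 304 − 90 = 214°
triadic ↓ −120°: 214 − 120 = 94°
split-comp 39° ↑ +219°: 94 + 219 = 313°
triadic ↑ +120°: 313 + 120 = 433 → 433 − 360 = 73°
analog 25° ↓ −25°: 73 − 25 = 48°
complement +180°: 48 + 180 = 228°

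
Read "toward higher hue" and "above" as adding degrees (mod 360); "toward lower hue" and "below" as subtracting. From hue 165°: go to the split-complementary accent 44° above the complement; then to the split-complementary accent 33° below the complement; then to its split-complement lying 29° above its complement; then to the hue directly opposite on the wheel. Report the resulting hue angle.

165 + 224 = 389 → 389 − 360 = 29°   (split-comp 44° ↑)
29 + 147 = 176°   (split-comp 33° ↓)
176 + 209 = 385 → 385 − 360 = 25°   (split-comp 29° ↑)
25 + 180 = 205°   (complement)

205°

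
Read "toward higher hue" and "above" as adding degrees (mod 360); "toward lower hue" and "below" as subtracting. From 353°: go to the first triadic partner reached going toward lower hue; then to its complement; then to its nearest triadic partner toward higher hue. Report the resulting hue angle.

353 − 120 = 233°   (triadic ↓)
233 + 180 = 413 → 413 − 360 = 53°   (complement)
53 + 120 = 173°   (triadic ↑)

173°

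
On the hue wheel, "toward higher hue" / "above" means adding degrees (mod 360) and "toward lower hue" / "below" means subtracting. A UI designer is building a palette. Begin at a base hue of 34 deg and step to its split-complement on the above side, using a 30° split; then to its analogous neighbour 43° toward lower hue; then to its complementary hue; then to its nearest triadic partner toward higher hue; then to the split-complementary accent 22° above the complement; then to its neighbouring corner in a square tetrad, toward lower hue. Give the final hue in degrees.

253°

34 + 210 = 244°   (split-comp 30° ↑)
244 − 43 = 201°   (analog 43° ↓)
201 + 180 = 381 → 381 − 360 = 21°   (complement)
21 + 120 = 141°   (triadic ↑)
141 + 202 = 343°   (split-comp 22° ↑)
343 − 90 = 253°   (square ↓)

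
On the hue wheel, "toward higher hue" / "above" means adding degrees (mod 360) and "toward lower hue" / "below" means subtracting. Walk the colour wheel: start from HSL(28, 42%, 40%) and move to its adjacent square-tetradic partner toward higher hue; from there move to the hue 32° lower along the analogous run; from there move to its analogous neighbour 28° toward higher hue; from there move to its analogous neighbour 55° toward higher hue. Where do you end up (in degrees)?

169°

28 + 90 = 118°   (square ↑)
118 − 32 = 86°   (analog 32° ↓)
86 + 28 = 114°   (analog 28° ↑)
114 + 55 = 169°   (analog 55° ↑)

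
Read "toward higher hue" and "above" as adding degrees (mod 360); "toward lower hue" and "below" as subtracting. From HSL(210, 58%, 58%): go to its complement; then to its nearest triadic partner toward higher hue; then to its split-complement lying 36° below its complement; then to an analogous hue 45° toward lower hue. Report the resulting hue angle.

249°

+180° (complement): 210 + 180 = 390 → 390 − 360 = 30°
+120° (triadic ↑): 30 + 120 = 150°
+144° (split-comp 36° ↓): 150 + 144 = 294°
−45° (analog 45° ↓): 294 − 45 = 249°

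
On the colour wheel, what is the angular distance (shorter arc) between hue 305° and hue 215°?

|305 − 215| = 90.
90 ≤ 180, so the shorter arc is 90°.

90°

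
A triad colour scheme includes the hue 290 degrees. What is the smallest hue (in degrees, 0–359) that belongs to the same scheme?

A triad places three hues 120° apart.
The full set through 290° is {50°, 170°, 290°}.

50°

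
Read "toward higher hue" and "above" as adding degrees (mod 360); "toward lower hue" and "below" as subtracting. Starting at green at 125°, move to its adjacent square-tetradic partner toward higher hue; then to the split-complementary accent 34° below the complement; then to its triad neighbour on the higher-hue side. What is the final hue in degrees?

square ↑ +90°: 125 + 90 = 215°
split-comp 34° ↓ +146°: 215 + 146 = 361 → 361 − 360 = 1°
triadic ↑ +120°: 1 + 120 = 121°

121°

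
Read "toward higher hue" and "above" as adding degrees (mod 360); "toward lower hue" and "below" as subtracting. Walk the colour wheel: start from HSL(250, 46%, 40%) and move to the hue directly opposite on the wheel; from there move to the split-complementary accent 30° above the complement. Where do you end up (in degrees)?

complement +180°: 250 + 180 = 430 → 430 − 360 = 70°
split-comp 30° ↑ +210°: 70 + 210 = 280°

280°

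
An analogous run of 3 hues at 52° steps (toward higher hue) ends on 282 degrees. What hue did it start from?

178°

2 steps of 52° (toward higher hue) give a net shift of +104°.
Start = end − shift: 282 − 104 = 178°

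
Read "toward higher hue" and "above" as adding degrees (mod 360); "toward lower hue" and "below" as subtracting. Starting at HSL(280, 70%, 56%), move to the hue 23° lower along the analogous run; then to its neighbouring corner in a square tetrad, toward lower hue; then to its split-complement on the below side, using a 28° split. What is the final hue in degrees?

analog 23° ↓ −23°: 280 − 23 = 257°
square ↓ −90°: 257 − 90 = 167°
split-comp 28° ↓ +152°: 167 + 152 = 319°

319°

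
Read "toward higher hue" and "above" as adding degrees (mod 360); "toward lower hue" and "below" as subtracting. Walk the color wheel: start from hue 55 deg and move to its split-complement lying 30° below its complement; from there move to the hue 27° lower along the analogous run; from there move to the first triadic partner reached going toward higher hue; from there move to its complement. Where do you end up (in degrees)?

118°

split-comp 30° ↓ +150°: 55 + 150 = 205°
analog 27° ↓ −27°: 205 − 27 = 178°
triadic ↑ +120°: 178 + 120 = 298°
complement +180°: 298 + 180 = 478 → 478 − 360 = 118°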